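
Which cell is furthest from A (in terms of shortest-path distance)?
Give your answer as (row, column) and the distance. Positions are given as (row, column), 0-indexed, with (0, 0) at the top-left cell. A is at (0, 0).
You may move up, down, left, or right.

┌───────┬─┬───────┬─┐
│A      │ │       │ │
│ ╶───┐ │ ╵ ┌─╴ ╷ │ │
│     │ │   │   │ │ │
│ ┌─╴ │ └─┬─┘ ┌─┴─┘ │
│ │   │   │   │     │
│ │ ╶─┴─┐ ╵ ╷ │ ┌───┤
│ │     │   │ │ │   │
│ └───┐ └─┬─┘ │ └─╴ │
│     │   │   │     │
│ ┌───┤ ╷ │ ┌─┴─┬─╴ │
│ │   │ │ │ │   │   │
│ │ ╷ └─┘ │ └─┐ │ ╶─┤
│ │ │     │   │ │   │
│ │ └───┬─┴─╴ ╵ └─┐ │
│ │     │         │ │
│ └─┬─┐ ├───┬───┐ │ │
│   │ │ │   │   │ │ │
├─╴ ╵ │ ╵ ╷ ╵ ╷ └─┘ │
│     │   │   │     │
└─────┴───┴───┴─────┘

Computing BFS distances from A to all cells:
Furthest cell: (0, 9)
Distance: 47 steps

Path from A to the furthest cell:

┌───────┬─┬───────┬─┐
│A      │ │       │B│
│ ╶───┐ │ ╵ ┌─╴ ╷ │ │
│↳ → ↓│ │   │   │ │↑│
│ ┌─╴ │ └─┬─┘ ┌─┴─┘ │
│ │↓ ↲│   │   │↱ → ↑│
│ │ ╶─┴─┐ ╵ ╷ │ ┌───┤
│ │↳ → ↓│   │ │↑│   │
│ └───┐ └─┬─┘ │ └─╴ │
│     │↳ ↓│   │↑ ← ↰│
│ ┌───┤ ╷ │ ┌─┴─┬─╴ │
│ │↓ ↰│ │↓│ │   │↱ ↑│
│ │ ╷ └─┘ │ └─┐ │ ╶─┤
│ │↓│↑ ← ↲│   │ │↑ ↰│
│ │ └───┬─┴─╴ ╵ └─┐ │
│ │↳ → ↓│         │↑│
│ └─┬─┐ ├───┬───┐ │ │
│   │ │↓│↱ ↓│↱ ↓│ │↑│
├─╴ ╵ │ ╵ ╷ ╵ ╷ └─┘ │
│     │↳ ↑│↳ ↑│↳ → ↑│
└─────┴───┴───┴─────┘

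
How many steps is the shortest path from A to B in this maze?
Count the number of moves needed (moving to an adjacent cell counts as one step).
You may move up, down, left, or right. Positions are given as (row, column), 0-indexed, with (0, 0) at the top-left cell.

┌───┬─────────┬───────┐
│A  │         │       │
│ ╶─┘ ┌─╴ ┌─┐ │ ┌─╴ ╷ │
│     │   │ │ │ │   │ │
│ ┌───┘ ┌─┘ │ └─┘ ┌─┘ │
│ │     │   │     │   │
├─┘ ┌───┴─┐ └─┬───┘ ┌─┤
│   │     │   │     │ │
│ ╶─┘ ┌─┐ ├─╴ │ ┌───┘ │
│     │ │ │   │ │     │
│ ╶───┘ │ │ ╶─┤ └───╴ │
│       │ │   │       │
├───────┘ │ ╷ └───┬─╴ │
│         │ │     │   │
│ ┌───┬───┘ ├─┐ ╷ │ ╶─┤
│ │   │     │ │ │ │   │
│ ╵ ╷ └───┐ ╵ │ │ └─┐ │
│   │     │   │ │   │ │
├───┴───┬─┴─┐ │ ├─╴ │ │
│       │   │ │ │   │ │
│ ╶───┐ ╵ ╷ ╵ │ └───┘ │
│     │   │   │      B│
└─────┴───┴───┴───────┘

Using BFS to find shortest path:
Start: (0, 0), End: (10, 10)
Path found:
(0,0) → (1,0) → (1,1) → (1,2) → (0,2) → (0,3) → (0,4) → (0,5) → (0,6) → (1,6) → (2,6) → (2,7) → (2,8) → (1,8) → (1,9) → (0,9) → (0,10) → (1,10) → (2,10) → (2,9) → (3,9) → (3,8) → (3,7) → (4,7) → (5,7) → (5,8) → (5,9) → (5,10) → (6,10) → (6,9) → (7,9) → (7,10) → (8,10) → (9,10) → (10,10)
Number of steps: 34

Solution:

┌───┬─────────┬───────┐
│A  │↱ → → → ↓│    ↱ ↓│
│ ╶─┘ ┌─╴ ┌─┐ │ ┌─╴ ╷ │
│↳ → ↑│   │ │↓│ │↱ ↑│↓│
│ ┌───┘ ┌─┘ │ └─┘ ┌─┘ │
│ │     │   │↳ → ↑│↓ ↲│
├─┘ ┌───┴─┐ └─┬───┘ ┌─┤
│   │     │   │↓ ← ↲│ │
│ ╶─┘ ┌─┐ ├─╴ │ ┌───┘ │
│     │ │ │   │↓│     │
│ ╶───┘ │ │ ╶─┤ └───╴ │
│       │ │   │↳ → → ↓│
├───────┘ │ ╷ └───┬─╴ │
│         │ │     │↓ ↲│
│ ┌───┬───┘ ├─┐ ╷ │ ╶─┤
│ │   │     │ │ │ │↳ ↓│
│ ╵ ╷ └───┐ ╵ │ │ └─┐ │
│   │     │   │ │   │↓│
├───┴───┬─┴─┐ │ ├─╴ │ │
│       │   │ │ │   │↓│
│ ╶───┐ ╵ ╷ ╵ │ └───┘ │
│     │   │   │      B│
└─────┴───┴───┴───────┘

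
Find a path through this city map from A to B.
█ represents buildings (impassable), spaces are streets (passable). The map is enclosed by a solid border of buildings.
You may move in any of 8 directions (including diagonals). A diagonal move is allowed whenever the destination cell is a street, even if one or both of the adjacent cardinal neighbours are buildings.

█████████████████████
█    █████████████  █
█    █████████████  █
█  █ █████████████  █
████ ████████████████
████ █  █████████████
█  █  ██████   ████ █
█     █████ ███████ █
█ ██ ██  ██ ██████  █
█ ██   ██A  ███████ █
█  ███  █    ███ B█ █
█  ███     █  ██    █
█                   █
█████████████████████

Finding the shortest path from A to B:
Movement: 8-directional
Path length: 8 steps
Directions: right → right → down-right → down-right → down-right → right → up-right → up-right

Solution:

█████████████████████
█    █████████████  █
█    █████████████  █
█  █ █████████████  █
████ ████████████████
████ █  █████████████
█  █  ██████   ████ █
█     █████ ███████ █
█ ██ ██  ██ ██████  █
█ ██   ██A→↘███████ █
█  ███  █   ↘███ B█ █
█  ███     █ ↘██↗   █
█             →↗    █
█████████████████████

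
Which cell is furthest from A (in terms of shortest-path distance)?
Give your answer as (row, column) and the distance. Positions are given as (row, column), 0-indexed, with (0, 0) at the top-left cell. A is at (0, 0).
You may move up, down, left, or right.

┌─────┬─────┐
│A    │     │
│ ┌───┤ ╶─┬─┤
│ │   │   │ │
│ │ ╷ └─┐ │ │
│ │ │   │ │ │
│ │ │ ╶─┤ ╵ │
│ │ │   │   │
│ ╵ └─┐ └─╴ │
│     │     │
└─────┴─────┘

Computing BFS distances from A to all cells:
Furthest cell: (0, 5)
Distance: 23 steps

Path from A to the furthest cell:

┌─────┬─────┐
│A    │↱ → B│
│ ┌───┤ ╶─┬─┤
│↓│↱ ↓│↑ ↰│ │
│ │ ╷ └─┐ │ │
│↓│↑│↓  │↑│ │
│ │ │ ╶─┤ ╵ │
│↓│↑│↳ ↓│↑ ↰│
│ ╵ └─┐ └─╴ │
│↳ ↑  │↳ → ↑│
└─────┴─────┘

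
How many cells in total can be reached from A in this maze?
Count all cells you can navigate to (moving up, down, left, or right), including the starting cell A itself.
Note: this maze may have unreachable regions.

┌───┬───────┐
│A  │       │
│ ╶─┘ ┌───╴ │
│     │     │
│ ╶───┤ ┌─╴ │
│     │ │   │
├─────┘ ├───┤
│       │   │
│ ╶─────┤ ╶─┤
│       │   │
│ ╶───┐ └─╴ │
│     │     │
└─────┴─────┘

Using BFS/flood-fill to find all reachable cells from A:
Maze size: 6 × 6 = 36 total cells
All cells are reachable — the maze is fully connected.
Reachable cells: 36

Reachable region (· marks reachable cells):

┌───┬───────┐
│A ·│· · · ·│
│ ╶─┘ ┌───╴ │
│· · ·│· · ·│
│ ╶───┤ ┌─╴ │
│· · ·│·│· ·│
├─────┘ ├───┤
│· · · ·│· ·│
│ ╶─────┤ ╶─┤
│· · · ·│· ·│
│ ╶───┐ └─╴ │
│· · ·│· · ·│
└─────┴─────┘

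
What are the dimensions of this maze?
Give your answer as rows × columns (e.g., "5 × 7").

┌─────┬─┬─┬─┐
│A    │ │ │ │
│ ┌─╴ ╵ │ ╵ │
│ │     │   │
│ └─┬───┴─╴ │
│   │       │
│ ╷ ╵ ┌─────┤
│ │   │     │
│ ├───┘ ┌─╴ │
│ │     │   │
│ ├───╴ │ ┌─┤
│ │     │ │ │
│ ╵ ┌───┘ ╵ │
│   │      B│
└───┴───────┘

Counting the maze dimensions:
Rows (vertical): 7
Columns (horizontal): 6
Dimensions: 7 × 6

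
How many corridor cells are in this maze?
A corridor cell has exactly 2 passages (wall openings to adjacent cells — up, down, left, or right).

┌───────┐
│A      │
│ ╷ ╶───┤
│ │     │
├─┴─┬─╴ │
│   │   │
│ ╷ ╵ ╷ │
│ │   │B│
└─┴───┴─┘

Counting cells with exactly 2 passages:
Total corridor cells: 10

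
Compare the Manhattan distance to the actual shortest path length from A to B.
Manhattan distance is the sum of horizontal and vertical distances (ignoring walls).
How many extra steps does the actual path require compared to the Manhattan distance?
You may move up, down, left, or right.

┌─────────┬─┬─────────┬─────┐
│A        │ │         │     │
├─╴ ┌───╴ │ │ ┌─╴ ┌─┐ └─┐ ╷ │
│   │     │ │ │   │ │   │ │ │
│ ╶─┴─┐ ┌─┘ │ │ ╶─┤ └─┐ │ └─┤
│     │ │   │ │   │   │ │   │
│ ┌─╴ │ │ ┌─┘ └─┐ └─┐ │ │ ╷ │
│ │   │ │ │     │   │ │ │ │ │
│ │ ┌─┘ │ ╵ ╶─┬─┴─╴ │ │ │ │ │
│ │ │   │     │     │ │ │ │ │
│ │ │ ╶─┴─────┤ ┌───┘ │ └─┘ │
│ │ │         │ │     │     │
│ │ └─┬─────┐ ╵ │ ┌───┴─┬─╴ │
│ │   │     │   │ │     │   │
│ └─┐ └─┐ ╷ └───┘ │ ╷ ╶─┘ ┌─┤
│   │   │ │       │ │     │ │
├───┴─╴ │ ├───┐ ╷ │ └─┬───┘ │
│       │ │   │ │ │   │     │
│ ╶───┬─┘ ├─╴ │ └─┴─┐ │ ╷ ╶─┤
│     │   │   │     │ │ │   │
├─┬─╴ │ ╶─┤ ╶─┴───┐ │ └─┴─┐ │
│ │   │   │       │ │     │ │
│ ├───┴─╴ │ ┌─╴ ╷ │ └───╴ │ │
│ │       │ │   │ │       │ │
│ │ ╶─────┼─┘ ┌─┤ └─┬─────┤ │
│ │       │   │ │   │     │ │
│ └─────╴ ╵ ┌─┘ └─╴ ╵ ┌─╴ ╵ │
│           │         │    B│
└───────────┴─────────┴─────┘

Manhattan distance: |13 - 0| + |13 - 0| = 26
Actual path length: 98
Extra steps: 98 - 26 = 72

Solution:

┌─────────┬─┬─────────┬─────┐
│A → → → ↓│ │    ↱ → ↓│     │
├─╴ ┌───╴ │ │ ┌─╴ ┌─┐ └─┐ ╷ │
│   │  ↓ ↲│ │ │↱ ↑│ │↳ ↓│ │ │
│ ╶─┴─┐ ┌─┘ │ │ ╶─┤ └─┐ │ └─┤
│     │↓│   │ │↑ ↰│   │↓│   │
│ ┌─╴ │ │ ┌─┘ └─┐ └─┐ │ │ ╷ │
│ │   │↓│ │     │↑ ↰│ │↓│ │ │
│ │ ┌─┘ │ ╵ ╶─┬─┴─╴ │ │ │ │ │
│ │ │↓ ↲│     │↱ → ↑│ │↓│ │ │
│ │ │ ╶─┴─────┤ ┌───┘ │ └─┘ │
│ │ │↳ → → → ↓│↑│     │↳ → ↓│
│ │ └─┬─────┐ ╵ │ ┌───┴─┬─╴ │
│ │   │  ↓ ↰│↳ ↑│ │↓ ↰  │↓ ↲│
│ └─┐ └─┐ ╷ └───┘ │ ╷ ╶─┘ ┌─┤
│   │   │↓│↑ ← ↰  │↓│↑ ← ↲│ │
├───┴─╴ │ ├───┐ ╷ │ └─┬───┘ │
│       │↓│   │↑│ │↳ ↓│     │
│ ╶───┬─┘ ├─╴ │ └─┴─┐ │ ╷ ╶─┤
│     │↓ ↲│   │↑ ← ↰│↓│ │   │
├─┬─╴ │ ╶─┤ ╶─┴───┐ │ └─┴─┐ │
│ │   │↳ ↓│    ↱ ↓│↑│↳ → ↓│ │
│ ├───┴─╴ │ ┌─╴ ╷ │ └───╴ │ │
│ │↓ ← ← ↲│ │↱ ↑│↓│↑ ← ← ↲│ │
│ │ ╶─────┼─┘ ┌─┤ └─┬─────┤ │
│ │↳ → → ↓│↱ ↑│ │↳ ↓│↱ → ↓│ │
│ └─────╴ ╵ ┌─┘ └─╴ ╵ ┌─╴ ╵ │
│        ↳ ↑│      ↳ ↑│  ↳ B│
└───────────┴─────────┴─────┘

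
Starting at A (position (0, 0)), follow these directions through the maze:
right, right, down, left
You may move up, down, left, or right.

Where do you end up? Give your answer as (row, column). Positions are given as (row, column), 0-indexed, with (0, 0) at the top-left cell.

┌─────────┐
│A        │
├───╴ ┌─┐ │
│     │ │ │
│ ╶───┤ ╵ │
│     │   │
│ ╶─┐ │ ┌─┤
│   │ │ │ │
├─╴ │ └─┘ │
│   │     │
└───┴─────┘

Following directions step by step:
Start: (0, 0)
  right: (0, 0) → (0, 1)
  right: (0, 1) → (0, 2)
  down: (0, 2) → (1, 2)
  left: (1, 2) → (1, 1)
Final position: (1, 1)

Path taken:

┌─────────┐
│A → ↓    │
├───╴ ┌─┐ │
│  B ↲│ │ │
│ ╶───┤ ╵ │
│     │   │
│ ╶─┐ │ ┌─┤
│   │ │ │ │
├─╴ │ └─┘ │
│   │     │
└───┴─────┘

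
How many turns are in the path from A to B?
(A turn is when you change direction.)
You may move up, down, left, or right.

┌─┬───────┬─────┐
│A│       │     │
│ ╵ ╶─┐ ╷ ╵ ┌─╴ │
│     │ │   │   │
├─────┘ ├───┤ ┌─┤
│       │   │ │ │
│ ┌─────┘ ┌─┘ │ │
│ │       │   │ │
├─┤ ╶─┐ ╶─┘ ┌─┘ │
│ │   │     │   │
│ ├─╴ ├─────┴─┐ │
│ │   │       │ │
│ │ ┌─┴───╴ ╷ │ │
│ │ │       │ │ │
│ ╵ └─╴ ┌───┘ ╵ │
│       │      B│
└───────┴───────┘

Directions: down, right, up, right, right, right, down, right, up, right, right, down, left, down, down, left, down, left, left, up, left, left, down, right, down, left, down, down, right, right, up, right, right, up, right, down, down, right
Number of turns: 27

Solution:

┌─┬───────┬─────┐
│A│↱ → → ↓│↱ → ↓│
│ ╵ ╶─┐ ╷ ╵ ┌─╴ │
│↳ ↑  │ │↳ ↑│↓ ↲│
├─────┘ ├───┤ ┌─┤
│       │   │↓│ │
│ ┌─────┘ ┌─┘ │ │
│ │↓ ← ↰  │↓ ↲│ │
├─┤ ╶─┐ ╶─┘ ┌─┘ │
│ │↳ ↓│↑ ← ↲│   │
│ ├─╴ ├─────┴─┐ │
│ │↓ ↲│    ↱ ↓│ │
│ │ ┌─┴───╴ ╷ │ │
│ │↓│  ↱ → ↑│↓│ │
│ ╵ └─╴ ┌───┘ ╵ │
│  ↳ → ↑│    ↳ B│
└───────┴───────┘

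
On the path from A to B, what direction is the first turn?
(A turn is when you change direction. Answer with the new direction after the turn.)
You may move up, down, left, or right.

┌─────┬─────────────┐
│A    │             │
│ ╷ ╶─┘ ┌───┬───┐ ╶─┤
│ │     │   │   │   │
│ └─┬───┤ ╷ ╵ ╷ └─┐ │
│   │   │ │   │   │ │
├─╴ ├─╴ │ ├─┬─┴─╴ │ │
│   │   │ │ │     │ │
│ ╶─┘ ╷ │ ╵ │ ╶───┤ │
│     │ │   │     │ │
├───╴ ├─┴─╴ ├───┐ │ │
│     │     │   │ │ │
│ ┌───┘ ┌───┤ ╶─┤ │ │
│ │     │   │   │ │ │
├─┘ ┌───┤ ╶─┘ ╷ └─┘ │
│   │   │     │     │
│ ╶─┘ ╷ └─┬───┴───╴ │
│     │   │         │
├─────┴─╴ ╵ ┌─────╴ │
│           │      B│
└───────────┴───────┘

Directions: right, down, right, right, up, right, right, right, right, right, down, right, down, down, down, down, down, down, down, down
First turn direction: down

Solution:

┌─────┬─────────────┐
│A ↓  │↱ → → → → ↓  │
│ ╷ ╶─┘ ┌───┬───┐ ╶─┤
│ │↳ → ↑│   │   │↳ ↓│
│ └─┬───┤ ╷ ╵ ╷ └─┐ │
│   │   │ │   │   │↓│
├─╴ ├─╴ │ ├─┬─┴─╴ │ │
│   │   │ │ │     │↓│
│ ╶─┘ ╷ │ ╵ │ ╶───┤ │
│     │ │   │     │↓│
├───╴ ├─┴─╴ ├───┐ │ │
│     │     │   │ │↓│
│ ┌───┘ ┌───┤ ╶─┤ │ │
│ │     │   │   │ │↓│
├─┘ ┌───┤ ╶─┘ ╷ └─┘ │
│   │   │     │    ↓│
│ ╶─┘ ╷ └─┬───┴───╴ │
│     │   │        ↓│
├─────┴─╴ ╵ ┌─────╴ │
│           │      B│
└───────────┴───────┘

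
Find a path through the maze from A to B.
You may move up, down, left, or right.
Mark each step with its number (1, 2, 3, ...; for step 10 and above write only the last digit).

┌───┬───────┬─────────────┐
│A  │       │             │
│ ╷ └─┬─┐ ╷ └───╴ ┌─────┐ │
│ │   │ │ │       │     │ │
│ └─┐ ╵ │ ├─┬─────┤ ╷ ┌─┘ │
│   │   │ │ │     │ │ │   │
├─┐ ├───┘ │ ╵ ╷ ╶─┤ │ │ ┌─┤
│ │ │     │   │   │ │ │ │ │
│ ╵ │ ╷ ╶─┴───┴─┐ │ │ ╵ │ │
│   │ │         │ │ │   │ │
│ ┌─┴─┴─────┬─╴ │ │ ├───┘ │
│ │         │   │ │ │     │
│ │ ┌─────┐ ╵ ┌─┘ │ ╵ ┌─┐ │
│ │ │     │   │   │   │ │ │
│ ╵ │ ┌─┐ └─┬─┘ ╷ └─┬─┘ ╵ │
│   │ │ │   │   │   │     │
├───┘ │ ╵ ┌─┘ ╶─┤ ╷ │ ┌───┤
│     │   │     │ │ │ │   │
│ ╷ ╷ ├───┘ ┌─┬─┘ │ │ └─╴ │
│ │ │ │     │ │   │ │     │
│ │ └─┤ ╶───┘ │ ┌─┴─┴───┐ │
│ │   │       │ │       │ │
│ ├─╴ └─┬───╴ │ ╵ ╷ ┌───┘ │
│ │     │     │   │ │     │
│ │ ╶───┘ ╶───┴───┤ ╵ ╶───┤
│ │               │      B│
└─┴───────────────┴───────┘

Finding the shortest path through the maze:
Path length: 74 steps
Directions: down → down → right → down → down → left → down → down → down → right → up → up → right → right → right → right → down → right → up → right → up → left → left → left → left → up → right → up → up → up → right → down → right → right → right → up → right → right → right → right → down → down → left → down → down → left → up → up → up → left → down → down → down → down → down → right → up → right → right → down → down → left → left → down → down → right → right → down → down → left → left → down → right → right

Solution:

┌───┬───────┬─────────────┐
│A  │    0 1│    6 7 8 9 0│
│ ╷ └─┬─┐ ╷ └───╴ ┌─────┐ │
│1│   │ │9│2 3 4 5│0 9  │1│
│ └─┐ ╵ │ ├─┬─────┤ ╷ ┌─┘ │
│2 3│   │8│ │     │1│8│3 2│
├─┐ ├───┘ │ ╵ ╷ ╶─┤ │ │ ┌─┤
│ │4│  6 7│   │   │2│7│4│ │
│ ╵ │ ╷ ╶─┴───┴─┐ │ │ ╵ │ │
│6 5│ │5 4 3 2 1│ │3│6 5│ │
│ ┌─┴─┴─────┬─╴ │ │ ├───┘ │
│7│2 3 4 5 6│9 0│ │4│7 8 9│
│ │ ┌─────┐ ╵ ┌─┘ │ ╵ ┌─┐ │
│8│1│     │7 8│   │5 6│ │0│
│ ╵ │ ┌─┐ └─┬─┘ ╷ └─┬─┘ ╵ │
│9 0│ │ │   │   │   │3 2 1│
├───┘ │ ╵ ┌─┘ ╶─┤ ╷ │ ┌───┤
│     │   │     │ │ │4│   │
│ ╷ ╷ ├───┘ ┌─┬─┘ │ │ └─╴ │
│ │ │ │     │ │   │ │5 6 7│
│ │ └─┤ ╶───┘ │ ┌─┴─┴───┐ │
│ │   │       │ │       │8│
│ ├─╴ └─┬───╴ │ ╵ ╷ ┌───┘ │
│ │     │     │   │ │1 0 9│
│ │ ╶───┘ ╶───┴───┤ ╵ ╶───┤
│ │               │  2 3 B│
└─┴───────────────┴───────┘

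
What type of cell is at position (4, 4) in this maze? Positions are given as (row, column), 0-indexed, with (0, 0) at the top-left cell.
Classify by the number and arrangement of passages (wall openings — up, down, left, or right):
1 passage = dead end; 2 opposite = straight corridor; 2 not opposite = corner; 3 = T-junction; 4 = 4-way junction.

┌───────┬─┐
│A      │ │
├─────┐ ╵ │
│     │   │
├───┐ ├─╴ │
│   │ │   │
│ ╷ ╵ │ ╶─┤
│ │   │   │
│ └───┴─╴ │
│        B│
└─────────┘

Checking cell at (4, 4):
Number of passages: 2
Cell type: corner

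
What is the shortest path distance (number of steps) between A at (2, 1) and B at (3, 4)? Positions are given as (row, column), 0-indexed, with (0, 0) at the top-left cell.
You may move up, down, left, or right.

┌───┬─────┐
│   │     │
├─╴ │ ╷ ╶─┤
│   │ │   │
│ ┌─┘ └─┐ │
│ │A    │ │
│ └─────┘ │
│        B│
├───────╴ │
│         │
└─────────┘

Finding path from (2, 1) to (3, 4):
Path: (2,1) → (2,2) → (1,2) → (0,2) → (0,3) → (1,3) → (1,4) → (2,4) → (3,4)
Distance: 8 steps

Solution:

┌───┬─────┐
│   │↱ ↓  │
├─╴ │ ╷ ╶─┤
│   │↑│↳ ↓│
│ ┌─┘ └─┐ │
│ │A ↑  │↓│
│ └─────┘ │
│        B│
├───────╴ │
│         │
└─────────┘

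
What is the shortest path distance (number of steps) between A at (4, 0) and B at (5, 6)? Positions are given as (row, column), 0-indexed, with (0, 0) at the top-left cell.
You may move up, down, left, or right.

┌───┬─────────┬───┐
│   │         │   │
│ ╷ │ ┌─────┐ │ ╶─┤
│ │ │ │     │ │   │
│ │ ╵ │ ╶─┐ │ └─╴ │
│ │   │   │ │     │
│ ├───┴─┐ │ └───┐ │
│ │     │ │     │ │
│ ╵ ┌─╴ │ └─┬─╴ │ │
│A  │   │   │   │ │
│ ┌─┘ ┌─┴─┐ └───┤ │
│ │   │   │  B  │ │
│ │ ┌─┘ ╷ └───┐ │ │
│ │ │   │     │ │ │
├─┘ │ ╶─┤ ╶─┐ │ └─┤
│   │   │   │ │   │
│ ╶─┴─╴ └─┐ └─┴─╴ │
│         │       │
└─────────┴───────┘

Finding path from (4, 0) to (5, 6):
Path: (4,0) → (4,1) → (3,1) → (3,2) → (3,3) → (4,3) → (4,2) → (5,2) → (5,1) → (6,1) → (7,1) → (7,0) → (8,0) → (8,1) → (8,2) → (8,3) → (7,3) → (7,2) → (6,2) → (6,3) → (5,3) → (5,4) → (6,4) → (7,4) → (7,5) → (8,5) → (8,6) → (8,7) → (8,8) → (7,8) → (7,7) → (6,7) → (5,7) → (5,6)
Distance: 33 steps

Solution:

┌───┬─────────┬───┐
│   │         │   │
│ ╷ │ ┌─────┐ │ ╶─┤
│ │ │ │     │ │   │
│ │ ╵ │ ╶─┐ │ └─╴ │
│ │   │   │ │     │
│ ├───┴─┐ │ └───┐ │
│ │↱ → ↓│ │     │ │
│ ╵ ┌─╴ │ └─┬─╴ │ │
│A ↑│↓ ↲│   │   │ │
│ ┌─┘ ┌─┴─┐ └───┤ │
│ │↓ ↲│↱ ↓│  B ↰│ │
│ │ ┌─┘ ╷ └───┐ │ │
│ │↓│↱ ↑│↓    │↑│ │
├─┘ │ ╶─┤ ╶─┐ │ └─┤
│↓ ↲│↑ ↰│↳ ↓│ │↑ ↰│
│ ╶─┴─╴ └─┐ └─┴─╴ │
│↳ → → ↑  │↳ → → ↑│
└─────────┴───────┘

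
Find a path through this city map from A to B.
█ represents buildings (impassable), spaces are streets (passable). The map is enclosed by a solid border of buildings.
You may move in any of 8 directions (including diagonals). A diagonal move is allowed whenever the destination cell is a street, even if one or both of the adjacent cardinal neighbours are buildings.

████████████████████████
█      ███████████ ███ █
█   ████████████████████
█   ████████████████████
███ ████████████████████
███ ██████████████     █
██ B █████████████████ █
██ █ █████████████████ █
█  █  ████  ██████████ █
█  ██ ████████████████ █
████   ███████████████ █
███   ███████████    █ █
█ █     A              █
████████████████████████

Finding the shortest path from A to B:
Movement: 8-directional
Path length: 8 steps
Directions: left → left → up-left → up → up → up → up-left → up-left

Solution:

████████████████████████
█      ███████████ ███ █
█   ████████████████████
█   ████████████████████
███ ████████████████████
███ ██████████████     █
██ B █████████████████ █
██ █↖█████████████████ █
█  █ ↖████  ██████████ █
█  ██↑████████████████ █
████ ↑ ███████████████ █
███  ↑███████████    █ █
█ █   ↖←A              █
████████████████████████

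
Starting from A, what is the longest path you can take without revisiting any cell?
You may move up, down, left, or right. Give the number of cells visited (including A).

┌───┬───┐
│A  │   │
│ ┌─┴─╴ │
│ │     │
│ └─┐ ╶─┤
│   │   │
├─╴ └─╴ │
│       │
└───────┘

Finding longest simple path using DFS:
Start: (0, 0)
Longest path visits 13 cells
Path: A → down → down → right → down → right → right → up → left → up → right → up → left

Solution:

┌───┬───┐
│A  │B ↰│
│ ┌─┴─╴ │
│↓│  ↱ ↑│
│ └─┐ ╶─┤
│↳ ↓│↑ ↰│
├─╴ └─╴ │
│  ↳ → ↑│
└───────┘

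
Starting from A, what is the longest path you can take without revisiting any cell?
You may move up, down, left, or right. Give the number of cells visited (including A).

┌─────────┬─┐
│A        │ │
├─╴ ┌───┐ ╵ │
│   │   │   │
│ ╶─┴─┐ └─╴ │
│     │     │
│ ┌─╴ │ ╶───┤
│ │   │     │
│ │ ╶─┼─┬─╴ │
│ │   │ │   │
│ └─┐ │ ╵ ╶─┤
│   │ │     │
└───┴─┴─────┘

Finding longest simple path using DFS:
Start: (0, 0)
Longest path visits 18 cells
Path: A → right → right → right → right → down → right → down → left → left → down → right → right → down → left → down → left → up

Solution:

┌─────────┬─┐
│A → → → ↓│ │
├─╴ ┌───┐ ╵ │
│   │   │↳ ↓│
│ ╶─┴─┐ └─╴ │
│     │↓ ← ↲│
│ ┌─╴ │ ╶───┤
│ │   │↳ → ↓│
│ │ ╶─┼─┬─╴ │
│ │   │B│↓ ↲│
│ └─┐ │ ╵ ╶─┤
│   │ │↑ ↲  │
└───┴─┴─────┘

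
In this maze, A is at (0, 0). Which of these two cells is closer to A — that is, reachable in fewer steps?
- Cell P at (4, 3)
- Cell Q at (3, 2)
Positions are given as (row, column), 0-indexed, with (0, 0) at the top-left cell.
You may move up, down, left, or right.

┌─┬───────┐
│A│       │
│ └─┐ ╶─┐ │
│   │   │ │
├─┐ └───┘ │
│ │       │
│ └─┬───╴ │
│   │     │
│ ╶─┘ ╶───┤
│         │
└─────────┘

Shortest path A → P at (4, 3): 11 steps
Shortest path A → Q at (3, 2): 9 steps

Q is closer (9 steps vs 11 steps).

Path to P:

┌─┬───────┐
│A│       │
│ └─┐ ╶─┐ │
│↳ ↓│   │ │
├─┐ └───┘ │
│ │↳ → → ↓│
│ └─┬───╴ │
│   │↓ ← ↲│
│ ╶─┘ ╶───┤
│    ↳ P  │
└─────────┘

Path to Q:

┌─┬───────┐
│A│       │
│ └─┐ ╶─┐ │
│↳ ↓│   │ │
├─┐ └───┘ │
│ │↳ → → ↓│
│ └─┬───╴ │
│   │Q ← ↲│
│ ╶─┘ ╶───┤
│         │
└─────────┘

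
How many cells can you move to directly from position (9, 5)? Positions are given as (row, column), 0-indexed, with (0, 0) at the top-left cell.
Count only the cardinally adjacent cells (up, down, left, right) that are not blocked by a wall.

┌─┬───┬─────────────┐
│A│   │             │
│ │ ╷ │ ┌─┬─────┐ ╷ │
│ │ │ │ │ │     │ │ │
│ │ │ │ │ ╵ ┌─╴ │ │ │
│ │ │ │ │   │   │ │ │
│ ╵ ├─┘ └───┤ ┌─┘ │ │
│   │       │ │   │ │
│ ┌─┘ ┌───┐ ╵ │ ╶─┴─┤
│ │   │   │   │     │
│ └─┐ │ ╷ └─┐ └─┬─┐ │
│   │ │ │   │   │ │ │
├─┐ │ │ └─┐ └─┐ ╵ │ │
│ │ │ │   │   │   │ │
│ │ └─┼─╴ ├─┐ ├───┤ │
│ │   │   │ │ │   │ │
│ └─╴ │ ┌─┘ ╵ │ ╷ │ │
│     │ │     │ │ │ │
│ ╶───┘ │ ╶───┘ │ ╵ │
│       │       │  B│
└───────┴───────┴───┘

Checking passable neighbors of (9, 5):
Neighbors: (9, 4), (9, 6)
Count: 2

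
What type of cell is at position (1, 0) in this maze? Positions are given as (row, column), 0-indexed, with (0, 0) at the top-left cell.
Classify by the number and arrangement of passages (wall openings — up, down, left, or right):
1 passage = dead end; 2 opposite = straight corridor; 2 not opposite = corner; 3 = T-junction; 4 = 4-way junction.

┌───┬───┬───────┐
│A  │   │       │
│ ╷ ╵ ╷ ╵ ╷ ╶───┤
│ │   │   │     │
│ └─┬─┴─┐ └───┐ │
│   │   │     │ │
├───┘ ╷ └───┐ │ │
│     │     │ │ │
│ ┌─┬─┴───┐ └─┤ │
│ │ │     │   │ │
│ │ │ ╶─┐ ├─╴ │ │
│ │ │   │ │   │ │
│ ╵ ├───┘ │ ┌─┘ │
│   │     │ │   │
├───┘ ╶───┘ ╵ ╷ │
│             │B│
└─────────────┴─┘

Checking cell at (1, 0):
Number of passages: 2
Cell type: straight corridor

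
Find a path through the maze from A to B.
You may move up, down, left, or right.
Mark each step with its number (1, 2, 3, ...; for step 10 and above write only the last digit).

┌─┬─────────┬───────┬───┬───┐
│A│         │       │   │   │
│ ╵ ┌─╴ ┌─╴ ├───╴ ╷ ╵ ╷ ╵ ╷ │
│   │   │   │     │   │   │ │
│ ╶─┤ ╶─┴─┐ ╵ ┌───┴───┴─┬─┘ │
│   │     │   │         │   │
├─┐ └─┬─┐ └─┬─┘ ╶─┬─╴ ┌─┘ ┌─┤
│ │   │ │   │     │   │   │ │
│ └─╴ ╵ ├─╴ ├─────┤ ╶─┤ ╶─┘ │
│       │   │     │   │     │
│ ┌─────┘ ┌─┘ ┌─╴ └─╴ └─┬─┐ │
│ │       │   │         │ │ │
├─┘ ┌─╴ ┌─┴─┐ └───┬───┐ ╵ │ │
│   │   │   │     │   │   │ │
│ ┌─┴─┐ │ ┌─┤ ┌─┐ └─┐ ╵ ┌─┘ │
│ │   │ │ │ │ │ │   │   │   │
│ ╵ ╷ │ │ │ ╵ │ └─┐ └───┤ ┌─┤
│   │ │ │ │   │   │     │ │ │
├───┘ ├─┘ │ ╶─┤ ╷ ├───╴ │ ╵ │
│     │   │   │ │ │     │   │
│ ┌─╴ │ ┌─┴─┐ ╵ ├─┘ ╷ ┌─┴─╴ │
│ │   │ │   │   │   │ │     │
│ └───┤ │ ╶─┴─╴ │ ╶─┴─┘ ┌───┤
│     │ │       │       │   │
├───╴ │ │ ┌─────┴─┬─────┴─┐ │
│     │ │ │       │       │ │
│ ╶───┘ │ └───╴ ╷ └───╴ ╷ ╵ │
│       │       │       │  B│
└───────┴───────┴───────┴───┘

Finding the shortest path through the maze:
Path length: 84 steps
Directions: down → right → up → right → right → right → right → down → down → right → up → right → right → up → right → down → right → up → right → down → right → up → right → down → down → left → down → left → down → right → right → down → down → down → left → down → down → right → down → left → left → down → left → left → left → up → right → up → right → right → up → left → left → up → left → up → left → left → down → down → left → down → right → down → right → down → left → left → left → down → down → right → right → right → up → right → down → right → right → right → up → right → down → right

Solution:

┌─┬─────────┬───────┬───┬───┐
│A│3 4 5 6 7│    4 5│8 9│2 3│
│ ╵ ┌─╴ ┌─╴ ├───╴ ╷ ╵ ╷ ╵ ╷ │
│1 2│   │  8│1 2 3│6 7│0 1│4│
│ ╶─┤ ╶─┴─┐ ╵ ┌───┴───┴─┬─┘ │
│   │     │9 0│         │6 5│
├─┐ └─┬─┐ └─┬─┘ ╶─┬─╴ ┌─┘ ┌─┤
│ │   │ │   │     │   │8 7│ │
│ └─╴ ╵ ├─╴ ├─────┤ ╶─┤ ╶─┘ │
│       │   │     │   │9 0 1│
│ ┌─────┘ ┌─┘ ┌─╴ └─╴ └─┬─┐ │
│ │       │   │         │ │2│
├─┘ ┌─╴ ┌─┴─┐ └───┬───┐ ╵ │ │
│   │   │   │8 7 6│   │   │3│
│ ┌─┴─┐ │ ┌─┤ ┌─┐ └─┐ ╵ ┌─┘ │
│ │   │ │ │ │9│ │5 4│   │5 4│
│ ╵ ╷ │ │ │ ╵ │ └─┐ └───┤ ┌─┤
│   │ │ │ │1 0│   │3 2 1│6│ │
├───┘ ├─┘ │ ╶─┤ ╷ ├───╴ │ ╵ │
│     │   │2 3│ │ │8 9 0│7 8│
│ ┌─╴ │ ┌─┴─┐ ╵ ├─┘ ╷ ┌─┴─╴ │
│ │   │ │   │4 5│6 7│ │1 0 9│
│ └───┤ │ ╶─┴─╴ │ ╶─┴─┘ ┌───┤
│     │ │9 8 7 6│5 4 3 2│   │
├───╴ │ │ ┌─────┴─┬─────┴─┐ │
│     │ │0│    5 6│    1 2│ │
│ ╶───┘ │ └───╴ ╷ └───╴ ╷ ╵ │
│       │1 2 3 4│7 8 9 0│3 B│
└───────┴───────┴───────┴───┘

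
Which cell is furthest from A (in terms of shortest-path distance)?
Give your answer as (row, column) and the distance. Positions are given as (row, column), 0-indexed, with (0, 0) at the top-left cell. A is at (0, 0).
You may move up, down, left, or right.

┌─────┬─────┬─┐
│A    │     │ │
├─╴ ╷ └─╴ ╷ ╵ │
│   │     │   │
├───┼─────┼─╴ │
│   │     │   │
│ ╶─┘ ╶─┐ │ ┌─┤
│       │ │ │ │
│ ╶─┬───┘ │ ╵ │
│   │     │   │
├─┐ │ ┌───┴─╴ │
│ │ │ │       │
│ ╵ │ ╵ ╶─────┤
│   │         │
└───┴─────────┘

Computing BFS distances from A to all cells:
Furthest cell: (5, 0)
Distance: 37 steps

Path from A to the furthest cell:

┌─────┬─────┬─┐
│A → ↓│  ↱ ↓│ │
├─╴ ╷ └─╴ ╷ ╵ │
│   │↳ → ↑│↳ ↓│
├───┼─────┼─╴ │
│   │↓ ← ↰│↓ ↲│
│ ╶─┘ ╶─┐ │ ┌─┤
│↓ ← ↲  │↑│↓│ │
│ ╶─┬───┘ │ ╵ │
│↳ ↓│↱ → ↑│↳ ↓│
├─┐ │ ┌───┴─╴ │
│B│↓│↑│↓ ← ← ↲│
│ ╵ │ ╵ ╶─────┤
│↑ ↲│↑ ↲      │
└───┴─────────┘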